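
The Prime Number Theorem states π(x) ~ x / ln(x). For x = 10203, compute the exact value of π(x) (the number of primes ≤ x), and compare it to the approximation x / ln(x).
π(10203) = 1252;  x/ln(x) ≈ 1105.36;  relative error ≈ 11.71%.

Directly count primes up to 10203: π(10203) = 1252. The PNT approximation gives 10203/ln(10203) ≈ 10203/9.23044 ≈ 1105.36. Relative error (π(x) − x/ln(x)) / π(x) ≈ 11.71%; the approximation is known to undercount slightly (Li(x) is a better estimate).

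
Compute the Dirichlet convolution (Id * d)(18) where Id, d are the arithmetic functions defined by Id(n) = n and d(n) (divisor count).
(Id * d)(18) = 72

Divisors of 18: [1, 2, 3, 6, 9, 18]. For each d | 18:
  d = 1: Id(1) · d(18/1) = 1 · 6 = 6
  d = 2: Id(2) · d(18/2) = 2 · 3 = 6
  d = 3: Id(3) · d(18/3) = 3 · 4 = 12
  d = 6: Id(6) · d(18/6) = 6 · 2 = 12
  d = 9: Id(9) · d(18/9) = 9 · 2 = 18
  d = 18: Id(18) · d(18/18) = 18 · 1 = 18
Summing: (Id * d)(18) = 6 + 6 + 12 + 12 + 18 + 18 = 72.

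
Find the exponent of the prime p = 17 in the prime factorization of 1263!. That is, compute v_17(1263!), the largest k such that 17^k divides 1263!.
v_17(1263!) = 78

Legendre's formula: v_p(n!) = Σ_{k ≥ 1} ⌊n / p^k⌋. For p = 17, n = 1263, the terms are:
  ⌊1263/17^1⌋ = ⌊1263/17⌋ = 74
  ⌊1263/17^2⌋ = ⌊1263/289⌋ = 4
(the next term ⌊1263/17^3⌋ = 0, terminating the sum). Summing: v_17(1263!) = 74 + 4 = 78.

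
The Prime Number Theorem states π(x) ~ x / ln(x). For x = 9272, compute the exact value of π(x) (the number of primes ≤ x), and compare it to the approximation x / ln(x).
π(9272) = 1147;  x/ln(x) ≈ 1015.02;  relative error ≈ 11.51%.

Directly count primes up to 9272: π(9272) = 1147. The PNT approximation gives 9272/ln(9272) ≈ 9272/9.13475 ≈ 1015.02. Relative error (π(x) − x/ln(x)) / π(x) ≈ 11.51%; the approximation is known to undercount slightly (Li(x) is a better estimate).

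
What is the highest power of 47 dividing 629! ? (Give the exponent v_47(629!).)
v_47(629!) = 13

Legendre's formula: v_p(n!) = Σ_{k ≥ 1} ⌊n / p^k⌋. For p = 47, n = 629, the terms are:
  ⌊629/47^1⌋ = ⌊629/47⌋ = 13
(the next term ⌊629/47^2⌋ = 0, terminating the sum). Summing: v_47(629!) = 13 = 13.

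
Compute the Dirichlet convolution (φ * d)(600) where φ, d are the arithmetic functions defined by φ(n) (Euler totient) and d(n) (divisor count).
(φ * d)(600) = 1860

Divisors of 600: [1, 2, 3, 4, 5, 6, 8, 10, 12, 15, 20, 24, 25, 30, 40, 50, 60, 75, 100, 120, 150, 200, 300, 600]. For each d | 600:
  d = 1: φ(1) · d(600/1) = 1 · 24 = 24
  d = 2: φ(2) · d(600/2) = 1 · 18 = 18
  d = 3: φ(3) · d(600/3) = 2 · 12 = 24
  d = 4: φ(4) · d(600/4) = 2 · 12 = 24
  d = 5: φ(5) · d(600/5) = 4 · 16 = 64
  d = 6: φ(6) · d(600/6) = 2 · 9 = 18
  d = 8: φ(8) · d(600/8) = 4 · 6 = 24
  d = 10: φ(10) · d(600/10) = 4 · 12 = 48
  d = 12: φ(12) · d(600/12) = 4 · 6 = 24
  d = 15: φ(15) · d(600/15) = 8 · 8 = 64
  d = 20: φ(20) · d(600/20) = 8 · 8 = 64
  d = 24: φ(24) · d(600/24) = 8 · 3 = 24
  d = 25: φ(25) · d(600/25) = 20 · 8 = 160
  d = 30: φ(30) · d(600/30) = 8 · 6 = 48
  d = 40: φ(40) · d(600/40) = 16 · 4 = 64
  d = 50: φ(50) · d(600/50) = 20 · 6 = 120
  d = 60: φ(60) · d(600/60) = 16 · 4 = 64
  d = 75: φ(75) · d(600/75) = 40 · 4 = 160
  d = 100: φ(100) · d(600/100) = 40 · 4 = 160
  d = 120: φ(120) · d(600/120) = 32 · 2 = 64
  d = 150: φ(150) · d(600/150) = 40 · 3 = 120
  d = 200: φ(200) · d(600/200) = 80 · 2 = 160
  d = 300: φ(300) · d(600/300) = 80 · 2 = 160
  d = 600: φ(600) · d(600/600) = 160 · 1 = 160
Summing: (φ * d)(600) = 24 + 18 + 24 + 24 + 64 + 18 + 24 + 48 + 24 + 64 + 64 + 24 + 160 + 48 + 64 + 120 + 64 + 160 + 160 + 64 + 120 + 160 + 160 + 160 = 1860.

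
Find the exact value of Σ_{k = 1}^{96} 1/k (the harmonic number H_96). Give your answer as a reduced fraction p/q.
H_96 = 3699322246041458103739317199996707235031/718766754945489455304472257065075294400

Direct summation: H_96 = 1 + 1/2 + ... + 1/96. The least common denominator is lcm(1, ..., 96) = 718766754945489455304472257065075294400; over this denominator the numerator is 718766754945489455304472257065075294400 + 359383377472744727652236128532537647200 + 239588918315163151768157419021691764800 + 179691688736372363826118064266268823600 + 143753350989097891060894451413015058880 + 119794459157581575884078709510845882400 + 102680964992212779329210322437867899200 + 89845844368186181913059032133134411800 + 79862972771721050589385806340563921600 + 71876675494548945530447225706507529440 + 65342432267771768664042932460461390400 + 59897229578790787942039354755422941200 + 55289750380422265792651712081928868800 + 51340482496106389664605161218933949600 + 47917783663032630353631483804338352960 + 44922922184093090956529516066567205900 + 42280397349734673841439544533239723200 + 39931486385860525294692903170281960800 + 37829829207657339752866960898161857600 + 35938337747274472765223612853253764720 + 34226988330737593109736774145955966400 + 32671216133885884332021466230230695200 + 31250728475890845882803141611525012800 + 29948614789395393971019677377711470600 + 28750670197819578212178890282603011776 + 27644875190211132896325856040964434400 + 26620990923907016863128602113521307200 + 25670241248053194832302580609466974800 + 24785060515361705355326629553968113600 + 23958891831516315176815741902169176480 + 23186024353080305009821685711776622400 + 22461461092046545478264758033283602950 + 21780810755923922888014310820153796800 + 21140198674867336920719772266619861600 + 20536192998442555865842064487573579840 + 19965743192930262647346451585140980400 + 19426128512040255548769520461218251200 + 18914914603828669876433480449080928800 + 18429916793474088597550570693976289600 + 17969168873637236382611806426626882360 + 17530896462085108665962737977196958400 + 17113494165368796554868387072977983200 + 16715505928964871053592378071280820800 + 16335608066942942166010733115115347600 + 15972594554344210117877161268112784320 + 15625364237945422941401570805762506400 + 15292909679691265006478133129044155200 + 14974307394697696985509838688855735300 + 14668709284601825618458617491123985600 + 14375335098909789106089445141301505888 + 14093465783244891280479848177746574400 + 13822437595105566448162928020482217200 + 13561636885763951986876835038963684800 + 13310495461953508431564301056760653600 + 13068486453554353732808586492092278080 + 12835120624026597416151290304733487400 + 12609943069219113250955653632720619200 + 12392530257680852677663314776984056800 + 12182487371957448394991055204492801600 + 11979445915758157588407870951084588240 + 11783061556483433693515938640411070400 + 11593012176540152504910842855888311200 + 11408996110245864369912258048651988800 + 11230730546023272739132379016641801475 + 11057950076084453158530342416385773760 + 10890405377961961444007155410076898400 + 10727862014111782914992123239777243200 + 10570099337433668460359886133309930800 + 10416909491963615294267713870508337600 + 10268096499221277932921032243786789920 + 10123475421767457116964397986832046400 + 9982871596465131323673225792570490200 + 9846119930760129524718798041987332800 + 9713064256020127774384760230609125600 + 9583556732606526070726296760867670592 + 9457457301914334938216740224540464400 + 9334633181110252666291847494351627200 + 9214958396737044298775285346988144800 + 9098313353740372851955345026140193600 + 8984584436818618191305903213313441180 + 8873663641302338954376200704507102400 + 8765448231042554332981368988598479200 + 8659840421029993437403280205603316800 + 8556747082684398277434193536488991600 + 8456079469946934768287908906647944640 + 8357752964482435526796189035640410400 + 8261686838453901785108876517989371200 + 8167804033471471083005366557557673800 + 8076030954443701744994070304101969600 + 7986297277172105058938580634056392160 + 7898535768631752256093101725989838400 + 7812682118972711470700785402881253200 + 7728674784360101669940561903925540800 + 7646454839845632503239066564522077600 + 7565965841531467950573392179632371520 + 7487153697348848492754919344427867650 = 3699322246041458103739317199996707235031, so H_96 = 3699322246041458103739317199996707235031/718766754945489455304472257065075294400 (already in lowest terms) ≈ 5.14676. (The PNT-adjacent estimate ln(96) + γ ≈ 5.14156 matches within O(1/n).)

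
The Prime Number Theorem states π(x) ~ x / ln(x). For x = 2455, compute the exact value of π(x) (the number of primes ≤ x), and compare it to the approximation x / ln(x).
π(2455) = 363;  x/ln(x) ≈ 314.51;  relative error ≈ 13.36%.

Directly count primes up to 2455: π(2455) = 363. The PNT approximation gives 2455/ln(2455) ≈ 2455/7.80588 ≈ 314.51. Relative error (π(x) − x/ln(x)) / π(x) ≈ 13.36%; the approximation is known to undercount slightly (Li(x) is a better estimate).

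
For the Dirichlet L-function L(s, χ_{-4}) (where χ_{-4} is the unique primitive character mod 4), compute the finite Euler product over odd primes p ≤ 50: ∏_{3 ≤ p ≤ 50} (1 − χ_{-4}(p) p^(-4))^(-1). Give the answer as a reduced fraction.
∏ = 424022009220093808147330044599350686845258380222853/428762185161728930691534489551822091105495385374720

The odd primes p ≤ 50 are [3, 5, 7, 11, 13, 17, 19, 23, 29, 31, 37, 41, 43, 47]. For each, χ(p) = 1 if p ≡ 1 mod 4, χ(p) = −1 if p ≡ 3 mod 4. Taking (1 − χ(p)/p^4)^(-1) = p^4/(p^4 − χ(p)): (1 − (-1)/3^4)^(-1) · (1 − (1)/5^4)^(-1) · (1 − (-1)/7^4)^(-1) · (1 − (-1)/11^4)^(-1) · (1 − (1)/13^4)^(-1) · (1 − (1)/17^4)^(-1) · (1 − (-1)/19^4)^(-1) · (1 − (-1)/23^4)^(-1) · (1 − (1)/29^4)^(-1) · (1 − (-1)/31^4)^(-1) · (1 − (1)/37^4)^(-1) · (1 − (1)/41^4)^(-1) · (1 − (-1)/43^4)^(-1) · (1 − (-1)/47^4)^(-1) = 424022009220093808147330044599350686845258380222853/428762185161728930691534489551822091105495385374720.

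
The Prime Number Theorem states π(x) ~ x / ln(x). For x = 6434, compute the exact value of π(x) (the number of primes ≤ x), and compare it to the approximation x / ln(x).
π(6434) = 836;  x/ln(x) ≈ 733.69;  relative error ≈ 12.24%.

Directly count primes up to 6434: π(6434) = 836. The PNT approximation gives 6434/ln(6434) ≈ 6434/8.76935 ≈ 733.69. Relative error (π(x) − x/ln(x)) / π(x) ≈ 12.24%; the approximation is known to undercount slightly (Li(x) is a better estimate).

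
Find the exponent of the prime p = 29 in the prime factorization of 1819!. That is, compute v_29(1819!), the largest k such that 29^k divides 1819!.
v_29(1819!) = 64

Legendre's formula: v_p(n!) = Σ_{k ≥ 1} ⌊n / p^k⌋. For p = 29, n = 1819, the terms are:
  ⌊1819/29^1⌋ = ⌊1819/29⌋ = 62
  ⌊1819/29^2⌋ = ⌊1819/841⌋ = 2
(the next term ⌊1819/29^3⌋ = 0, terminating the sum). Summing: v_29(1819!) = 62 + 2 = 64.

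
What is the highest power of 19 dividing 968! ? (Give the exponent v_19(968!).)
v_19(968!) = 52

Legendre's formula: v_p(n!) = Σ_{k ≥ 1} ⌊n / p^k⌋. For p = 19, n = 968, the terms are:
  ⌊968/19^1⌋ = ⌊968/19⌋ = 50
  ⌊968/19^2⌋ = ⌊968/361⌋ = 2
(the next term ⌊968/19^3⌋ = 0, terminating the sum). Summing: v_19(968!) = 50 + 2 = 52.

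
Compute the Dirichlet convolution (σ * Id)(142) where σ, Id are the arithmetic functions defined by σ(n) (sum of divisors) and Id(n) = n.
(σ * Id)(142) = 715

Divisors of 142: [1, 2, 71, 142]. For each d | 142:
  d = 1: σ(1) · Id(142/1) = 1 · 142 = 142
  d = 2: σ(2) · Id(142/2) = 3 · 71 = 213
  d = 71: σ(71) · Id(142/71) = 72 · 2 = 144
  d = 142: σ(142) · Id(142/142) = 216 · 1 = 216
Summing: (σ * Id)(142) = 142 + 213 + 144 + 216 = 715.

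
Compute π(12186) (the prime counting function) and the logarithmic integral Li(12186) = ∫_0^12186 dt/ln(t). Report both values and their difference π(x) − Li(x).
π(12186) = 1457;  Li(12186) ≈ 1480.89;  π(x) − Li(x) ≈ -23.89.

Direct count of primes ≤ 12186 gives π(12186) = 1457. Numerical evaluation of the logarithmic integral gives Li(12186) ≈ 1480.89. The difference π(x) − Li(x) ≈ -23.89 is typically negative for small/moderate x (Li(x) overestimates), though Littlewood's theorem shows this sign changes infinitely often.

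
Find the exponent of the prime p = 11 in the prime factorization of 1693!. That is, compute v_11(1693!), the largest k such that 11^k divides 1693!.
v_11(1693!) = 167

Legendre's formula: v_p(n!) = Σ_{k ≥ 1} ⌊n / p^k⌋. For p = 11, n = 1693, the terms are:
  ⌊1693/11^1⌋ = ⌊1693/11⌋ = 153
  ⌊1693/11^2⌋ = ⌊1693/121⌋ = 13
  ⌊1693/11^3⌋ = ⌊1693/1331⌋ = 1
(the next term ⌊1693/11^4⌋ = 0, terminating the sum). Summing: v_11(1693!) = 153 + 13 + 1 = 167.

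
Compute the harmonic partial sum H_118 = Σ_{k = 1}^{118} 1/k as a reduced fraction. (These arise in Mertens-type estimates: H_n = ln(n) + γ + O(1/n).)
H_118 = 93018884434841482250701215017315081260434614082769/17379782769567790172972927968296006432665936992320

Direct summation: H_118 = 1 + 1/2 + ... + 1/118. The least common denominator is lcm(1, ..., 118) = 955888052326228459513511038256280353796626534577600; over this denominator the numerator is 955888052326228459513511038256280353796626534577600 + 477944026163114229756755519128140176898313267288800 + 318629350775409486504503679418760117932208844859200 + 238972013081557114878377759564070088449156633644400 + 191177610465245691902702207651256070759325306915520 + 159314675387704743252251839709380058966104422429600 + 136555436046604065644787291179468621970946647796800 + 119486006540778557439188879782035044224578316822200 + 106209783591803162168167893139586705977402948286400 + 95588805232622845951351103825628035379662653457760 + 86898913847838950864864639841480032163329684961600 + 79657337693852371626125919854690029483052211214800 + 73529850178940650731808541404329257984355887275200 + 68277718023302032822393645589734310985473323898400 + 63725870155081897300900735883752023586441768971840 + 59743003270389278719594439891017522112289158411100 + 56228708960366379971383002250369432576272149092800 + 53104891795901581084083946569793352988701474143200 + 50309897490854129448079528329277913357717186030400 + 47794402616311422975675551912814017689831326728880 + 45518478682201355214929097059822873990315549265600 + 43449456923919475432432319920740016081664842480800 + 41560350101140367804935262532881754512896805851200 + 39828668846926185813062959927345014741526105607400 + 38235522093049138380540441530251214151865061383104 + 36764925089470325365904270702164628992177943637600 + 35403261197267720722722631046528901992467649428800 + 34138859011651016411196822794867155492736661949200 + 32961656976766498603914173732975184613676777054400 + 31862935077540948650450367941876011793220884485920 + 30835098462136401919790678653428398509568597889600 + 29871501635194639359797219945508761056144579205550 + 28966304615946316954954879947160010721109894987200 + 28114354480183189985691501125184716288136074546400 + 27311087209320813128957458235893724394189329559360 + 26552445897950790542041973284896676494350737071600 + 25834812225033201608473271304223793345854771204800 + 25154948745427064724039764164638956678858593015200 + 24509950059646883577269513801443085994785295758400 + 23897201308155711487837775956407008844915663364440 + 23314342739664108768622220445275130580405525233600 + 22759239341100677607464548529911436995157774632800 + 22229954705261126965430489261773961716200617083200 + 21724728461959737716216159960370008040832421240400 + 21241956718360632433633578627917341195480589657280 + 20780175050570183902467631266440877256448402925600 + 20338043666515499138585341239495326676523968820800 + 19914334423463092906531479963672507370763052803700 + 19507919435229152234969613025638374567278092542400 + 19117761046524569190270220765125607075932530691552 + 18742902986788793323794334083456477525424049697600 + 18382462544735162682952135351082314496088971818800 + 18035623628796763387047378080307176486728802539200 + 17701630598633860361361315523264450996233824714400 + 17379782769567790172972927968296006432665936992320 + 17069429505825508205598411397433577746368330974600 + 16769965830284709816026509443092637785905728676800 + 16480828488383249301957086866487592306838388527200 + 16201492412308956940906966750106446674519093806400 + 15931467538770474325225183970938005896610442242960 + 15670295939774237041205098987807874652403713681600 + 15417549231068200959895339326714199254784298944800 + 15172826227400451738309699019940957996771849755200 + 14935750817597319679898609972754380528072289602775 + 14705970035788130146361708280865851596871177455040 + 14483152307973158477477439973580005360554947493600 + 14266985855615350141992702063526572444725769172800 + 14057177240091594992845750562592358144068037273200 + 13853450033713455934978420844293918170965601950400 + 13655543604660406564478729117946862197094664779680 + 13463212004594767035401563919102540194318683585600 + 13276222948975395271020986642448338247175368535800 + 13094356881181211774157685455565484298583925131200 + 12917406112516600804236635652111896672927385602400 + 12745174031016379460180147176750404717288353794368 + 12577474372713532362019882082319478339429296507600 + 12414130549691278694980662834497147451904240708800 + 12254975029823441788634756900721542997392647879200 + 12099848763623145057133051117168105744261095374400 + 11948600654077855743918887978203504422457831682220 + 11801087065755906907574210348842967330822549809600 + 11657171369832054384311110222637565290202762616800 + 11516723522002752524259169135617835587911163067200 + 11379619670550338803732274264955718497578887316400 + 11245741792073275994276600450073886515254429818560 + 11114977352630563482715244630886980858100308541600 + 10987218992255499534638057910991728204558925684800 + 10862364230979868858108079980185004020416210620200 + 10740315194676724264196753238834610716816028478400 + 10620978359180316216816789313958670597740294828640 + 10504264311277235818829791629189893997765126753600 + 10390087525285091951233815633220438628224201462800 + 10278366154045467306596892884476132836522865963200 + 10169021833257749569292670619747663338261984410400 + 10061979498170825889615905665855582671543437206080 + 9957167211731546453265739981836253685381526401850 + 9854516003363179994984649878930725296872438500800 + 9753959717614576117484806512819187283639046271200 + 9655434871982105651651626649053336907036631662400 + 9558880523262284595135110382562803537966265345776 + 9464238141843846133797138992636439146501252817600 + 9371451493394396661897167041728238762712024848800 + 9280466527439111257412728526760003434918704219200 + 9191231272367581341476067675541157248044485909400 + 9103695736440271042985819411964574798063109853120 + 9017811814398381693523689040153588243364401269600 + 8933533199310546350593561105198881811183425556800 + 8850815299316930180680657761632225498116912357200 + 8769615158956224399206523286754865631161711326400 + 8689891384783895086486463984148003216332968496160 + 8611604075011067202824423768074597781951590401600 + 8534714752912754102799205698716788873184165487300 + 8459186303771933270031071135011330564571916235200 + 8384982915142354908013254721546318892952864338400 + 8312070020228073560987052506576350902579361170240 + 8240414244191624650978543433243796153419194263600 + 8169983353215627859089837933814361998261765252800 + 8100746206154478470453483375053223337259546903200 = 5116038643916281523788566825952329469323903774552295, so H_118 = 5116038643916281523788566825952329469323903774552295/955888052326228459513511038256280353796626534577600; reducing by gcd(5116038643916281523788566825952329469323903774552295, 955888052326228459513511038256280353796626534577600) = 55 gives 93018884434841482250701215017315081260434614082769/17379782769567790172972927968296006432665936992320 ≈ 5.35213. (The PNT-adjacent estimate ln(118) + γ ≈ 5.34790 matches within O(1/n).)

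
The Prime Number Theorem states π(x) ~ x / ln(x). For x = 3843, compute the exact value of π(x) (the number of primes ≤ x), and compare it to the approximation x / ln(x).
π(3843) = 532;  x/ln(x) ≈ 465.59;  relative error ≈ 12.48%.

Directly count primes up to 3843: π(3843) = 532. The PNT approximation gives 3843/ln(3843) ≈ 3843/8.25401 ≈ 465.59. Relative error (π(x) − x/ln(x)) / π(x) ≈ 12.48%; the approximation is known to undercount slightly (Li(x) is a better estimate).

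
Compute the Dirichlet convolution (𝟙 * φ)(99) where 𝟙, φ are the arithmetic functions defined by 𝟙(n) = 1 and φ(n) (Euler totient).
(𝟙 * φ)(99) = 99

Divisors of 99: [1, 3, 9, 11, 33, 99]. For each d | 99:
  d = 1: 𝟙(1) · φ(99/1) = 1 · 60 = 60
  d = 3: 𝟙(3) · φ(99/3) = 1 · 20 = 20
  d = 9: 𝟙(9) · φ(99/9) = 1 · 10 = 10
  d = 11: 𝟙(11) · φ(99/11) = 1 · 6 = 6
  d = 33: 𝟙(33) · φ(99/33) = 1 · 2 = 2
  d = 99: 𝟙(99) · φ(99/99) = 1 · 1 = 1
Summing: (𝟙 * φ)(99) = 60 + 20 + 10 + 6 + 2 + 1 = 99.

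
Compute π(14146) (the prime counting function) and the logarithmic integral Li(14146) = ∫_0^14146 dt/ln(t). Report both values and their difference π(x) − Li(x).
π(14146) = 1664;  Li(14146) ≈ 1687.54;  π(x) − Li(x) ≈ -23.54.

Direct count of primes ≤ 14146 gives π(14146) = 1664. Numerical evaluation of the logarithmic integral gives Li(14146) ≈ 1687.54. The difference π(x) − Li(x) ≈ -23.54 is typically negative for small/moderate x (Li(x) overestimates), though Littlewood's theorem shows this sign changes infinitely often.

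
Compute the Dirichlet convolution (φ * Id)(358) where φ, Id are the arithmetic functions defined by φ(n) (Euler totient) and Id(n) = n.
(φ * Id)(358) = 1071

Divisors of 358: [1, 2, 179, 358]. For each d | 358:
  d = 1: φ(1) · Id(358/1) = 1 · 358 = 358
  d = 2: φ(2) · Id(358/2) = 1 · 179 = 179
  d = 179: φ(179) · Id(358/179) = 178 · 2 = 356
  d = 358: φ(358) · Id(358/358) = 178 · 1 = 178
Summing: (φ * Id)(358) = 358 + 179 + 356 + 178 = 1071.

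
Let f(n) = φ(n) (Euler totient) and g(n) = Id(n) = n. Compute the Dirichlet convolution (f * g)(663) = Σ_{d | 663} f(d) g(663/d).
(φ * Id)(663) = 4125

Divisors of 663: [1, 3, 13, 17, 39, 51, 221, 663]. For each d | 663:
  d = 1: φ(1) · Id(663/1) = 1 · 663 = 663
  d = 3: φ(3) · Id(663/3) = 2 · 221 = 442
  d = 13: φ(13) · Id(663/13) = 12 · 51 = 612
  d = 17: φ(17) · Id(663/17) = 16 · 39 = 624
  d = 39: φ(39) · Id(663/39) = 24 · 17 = 408
  d = 51: φ(51) · Id(663/51) = 32 · 13 = 416
  d = 221: φ(221) · Id(663/221) = 192 · 3 = 576
  d = 663: φ(663) · Id(663/663) = 384 · 1 = 384
Summing: (φ * Id)(663) = 663 + 442 + 612 + 624 + 408 + 416 + 576 + 384 = 4125.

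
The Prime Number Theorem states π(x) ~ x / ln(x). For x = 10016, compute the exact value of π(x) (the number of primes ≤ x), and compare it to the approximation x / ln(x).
π(10016) = 1231;  x/ln(x) ≈ 1087.28;  relative error ≈ 11.67%.

Directly count primes up to 10016: π(10016) = 1231. The PNT approximation gives 10016/ln(10016) ≈ 10016/9.21194 ≈ 1087.28. Relative error (π(x) − x/ln(x)) / π(x) ≈ 11.67%; the approximation is known to undercount slightly (Li(x) is a better estimate).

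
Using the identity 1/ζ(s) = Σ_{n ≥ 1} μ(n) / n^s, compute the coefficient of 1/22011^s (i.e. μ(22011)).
μ(22011) = 1

Factor n = 22011 = 3 · 11 · 23 · 29. μ(n) = 0 if any exponent ≥ 2 (not squarefree); otherwise μ(n) = (−1)^{ω(n)} where ω(n) is the number of distinct prime factors. Applying: μ(22011) = 1.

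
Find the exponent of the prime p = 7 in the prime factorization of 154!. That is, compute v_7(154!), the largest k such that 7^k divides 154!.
v_7(154!) = 25

Legendre's formula: v_p(n!) = Σ_{k ≥ 1} ⌊n / p^k⌋. For p = 7, n = 154, the terms are:
  ⌊154/7^1⌋ = ⌊154/7⌋ = 22
  ⌊154/7^2⌋ = ⌊154/49⌋ = 3
(the next term ⌊154/7^3⌋ = 0, terminating the sum). Summing: v_7(154!) = 22 + 3 = 25.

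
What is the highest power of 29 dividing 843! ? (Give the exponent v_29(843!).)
v_29(843!) = 30

Legendre's formula: v_p(n!) = Σ_{k ≥ 1} ⌊n / p^k⌋. For p = 29, n = 843, the terms are:
  ⌊843/29^1⌋ = ⌊843/29⌋ = 29
  ⌊843/29^2⌋ = ⌊843/841⌋ = 1
(the next term ⌊843/29^3⌋ = 0, terminating the sum). Summing: v_29(843!) = 29 + 1 = 30.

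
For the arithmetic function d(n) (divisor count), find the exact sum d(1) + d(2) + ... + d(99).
Σ_{n ≤ 99} d(n) = 473

Compute d(n) for each 1 ≤ n ≤ 99: d(1) = 1, d(2) = 2, d(3) = 2, d(4) = 3, d(5) = 2, d(6) = 4, d(7) = 2, d(8) = 4, d(9) = 3, d(10) = 4, d(11) = 2, d(12) = 6, d(13) = 2, d(14) = 4, d(15) = 4, d(16) = 5, d(17) = 2, d(18) = 6, d(19) = 2, d(20) = 6, d(21) = 4, d(22) = 4, d(23) = 2, d(24) = 8, d(25) = 3, d(26) = 4, d(27) = 4, d(28) = 6, d(29) = 2, d(30) = 8, d(31) = 2, d(32) = 6, d(33) = 4, d(34) = 4, d(35) = 4, d(36) = 9, d(37) = 2, d(38) = 4, d(39) = 4, d(40) = 8, d(41) = 2, d(42) = 8, d(43) = 2, d(44) = 6, d(45) = 6, d(46) = 4, d(47) = 2, d(48) = 10, d(49) = 3, d(50) = 6, d(51) = 4, d(52) = 6, d(53) = 2, d(54) = 8, d(55) = 4, d(56) = 8, d(57) = 4, d(58) = 4, d(59) = 2, d(60) = 12, d(61) = 2, d(62) = 4, d(63) = 6, d(64) = 7, d(65) = 4, d(66) = 8, d(67) = 2, d(68) = 6, d(69) = 4, d(70) = 8, d(71) = 2, d(72) = 12, d(73) = 2, d(74) = 4, d(75) = 6, d(76) = 6, d(77) = 4, d(78) = 8, d(79) = 2, d(80) = 10, d(81) = 5, d(82) = 4, d(83) = 2, d(84) = 12, d(85) = 4, d(86) = 4, d(87) = 4, d(88) = 8, d(89) = 2, d(90) = 12, d(91) = 4, d(92) = 6, d(93) = 4, d(94) = 4, d(95) = 4, d(96) = 12, d(97) = 2, d(98) = 6, d(99) = 6. Summing all 99 values: 473. (Dirichlet's divisor formula: Σ_{n ≤ x} d(n) = x ln(x) + (2γ − 1) x + O(√x). For x = 99, the asymptotic estimate is ≈ 470.21.)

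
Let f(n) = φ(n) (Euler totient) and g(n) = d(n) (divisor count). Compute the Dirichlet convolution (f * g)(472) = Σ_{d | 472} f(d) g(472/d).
(φ * d)(472) = 900

Divisors of 472: [1, 2, 4, 8, 59, 118, 236, 472]. For each d | 472:
  d = 1: φ(1) · d(472/1) = 1 · 8 = 8
  d = 2: φ(2) · d(472/2) = 1 · 6 = 6
  d = 4: φ(4) · d(472/4) = 2 · 4 = 8
  d = 8: φ(8) · d(472/8) = 4 · 2 = 8
  d = 59: φ(59) · d(472/59) = 58 · 4 = 232
  d = 118: φ(118) · d(472/118) = 58 · 3 = 174
  d = 236: φ(236) · d(472/236) = 116 · 2 = 232
  d = 472: φ(472) · d(472/472) = 232 · 1 = 232
Summing: (φ * d)(472) = 8 + 6 + 8 + 8 + 232 + 174 + 232 + 232 = 900.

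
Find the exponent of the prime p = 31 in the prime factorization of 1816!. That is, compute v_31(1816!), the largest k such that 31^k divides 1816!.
v_31(1816!) = 59

Legendre's formula: v_p(n!) = Σ_{k ≥ 1} ⌊n / p^k⌋. For p = 31, n = 1816, the terms are:
  ⌊1816/31^1⌋ = ⌊1816/31⌋ = 58
  ⌊1816/31^2⌋ = ⌊1816/961⌋ = 1
(the next term ⌊1816/31^3⌋ = 0, terminating the sum). Summing: v_31(1816!) = 58 + 1 = 59.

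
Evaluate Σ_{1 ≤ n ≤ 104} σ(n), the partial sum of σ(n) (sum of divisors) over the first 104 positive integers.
Σ_{n ≤ 104} σ(n) = 8931

Compute σ(n) for each 1 ≤ n ≤ 104: σ(1) = 1, σ(2) = 3, σ(3) = 4, σ(4) = 7, σ(5) = 6, σ(6) = 12, σ(7) = 8, σ(8) = 15, σ(9) = 13, σ(10) = 18, σ(11) = 12, σ(12) = 28, σ(13) = 14, σ(14) = 24, σ(15) = 24, σ(16) = 31, σ(17) = 18, σ(18) = 39, σ(19) = 20, σ(20) = 42, σ(21) = 32, σ(22) = 36, σ(23) = 24, σ(24) = 60, σ(25) = 31, σ(26) = 42, σ(27) = 40, σ(28) = 56, σ(29) = 30, σ(30) = 72, σ(31) = 32, σ(32) = 63, σ(33) = 48, σ(34) = 54, σ(35) = 48, σ(36) = 91, σ(37) = 38, σ(38) = 60, σ(39) = 56, σ(40) = 90, σ(41) = 42, σ(42) = 96, σ(43) = 44, σ(44) = 84, σ(45) = 78, σ(46) = 72, σ(47) = 48, σ(48) = 124, σ(49) = 57, σ(50) = 93, σ(51) = 72, σ(52) = 98, σ(53) = 54, σ(54) = 120, σ(55) = 72, σ(56) = 120, σ(57) = 80, σ(58) = 90, σ(59) = 60, σ(60) = 168, σ(61) = 62, σ(62) = 96, σ(63) = 104, σ(64) = 127, σ(65) = 84, σ(66) = 144, σ(67) = 68, σ(68) = 126, σ(69) = 96, σ(70) = 144, σ(71) = 72, σ(72) = 195, σ(73) = 74, σ(74) = 114, σ(75) = 124, σ(76) = 140, σ(77) = 96, σ(78) = 168, σ(79) = 80, σ(80) = 186, σ(81) = 121, σ(82) = 126, σ(83) = 84, σ(84) = 224, σ(85) = 108, σ(86) = 132, σ(87) = 120, σ(88) = 180, σ(89) = 90, σ(90) = 234, σ(91) = 112, σ(92) = 168, σ(93) = 128, σ(94) = 144, σ(95) = 120, σ(96) = 252, σ(97) = 98, σ(98) = 171, σ(99) = 156, σ(100) = 217, σ(101) = 102, σ(102) = 216, σ(103) = 104, σ(104) = 210. Summing all 104 values: 8931. (Average order: Σ_{n ≤ x} σ(n) ~ (π²/12) x². For x = 104, (π²/12)·104² ≈ 8895.80.)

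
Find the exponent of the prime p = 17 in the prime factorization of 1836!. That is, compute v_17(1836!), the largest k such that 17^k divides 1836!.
v_17(1836!) = 114

Legendre's formula: v_p(n!) = Σ_{k ≥ 1} ⌊n / p^k⌋. For p = 17, n = 1836, the terms are:
  ⌊1836/17^1⌋ = ⌊1836/17⌋ = 108
  ⌊1836/17^2⌋ = ⌊1836/289⌋ = 6
(the next term ⌊1836/17^3⌋ = 0, terminating the sum). Summing: v_17(1836!) = 108 + 6 = 114.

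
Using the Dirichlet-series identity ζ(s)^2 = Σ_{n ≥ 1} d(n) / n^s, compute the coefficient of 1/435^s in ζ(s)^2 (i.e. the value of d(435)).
d(435) = 8

ζ(s)^2 = (Σ 1/m^s)(Σ 1/k^s). The coefficient of 1/n^s in the product is the number of ordered pairs (m, k) with mk = n, which equals d(n). For n = 435, divisors are [1, 3, 5, 15, 29, 87, 145, 435], so d(435) = 8.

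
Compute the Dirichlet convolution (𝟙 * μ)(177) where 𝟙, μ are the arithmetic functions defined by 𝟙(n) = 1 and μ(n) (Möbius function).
(𝟙 * μ)(177) = 0

Divisors of 177: [1, 3, 59, 177]. For each d | 177:
  d = 1: 𝟙(1) · μ(177/1) = 1 · 1 = 1
  d = 3: 𝟙(3) · μ(177/3) = 1 · -1 = -1
  d = 59: 𝟙(59) · μ(177/59) = 1 · -1 = -1
  d = 177: 𝟙(177) · μ(177/177) = 1 · 1 = 1
Summing: (𝟙 * μ)(177) = 1 + -1 + -1 + 1 = 0.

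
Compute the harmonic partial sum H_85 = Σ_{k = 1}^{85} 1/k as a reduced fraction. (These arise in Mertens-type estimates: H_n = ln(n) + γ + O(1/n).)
H_85 = 3689819414629973415931738804725211919/734184632222154704090370027645633600

Direct summation: H_85 = 1 + 1/2 + ... + 1/85. The least common denominator is lcm(1, ..., 85) = 8076030954443701744994070304101969600; over this denominator the numerator is 8076030954443701744994070304101969600 + 4038015477221850872497035152050984800 + 2692010318147900581664690101367323200 + 2019007738610925436248517576025492400 + 1615206190888740348998814060820393920 + 1346005159073950290832345050683661600 + 1153718707777671677856295757728852800 + 1009503869305462718124258788012746200 + 897336772715966860554896700455774400 + 807603095444370174499407030410196960 + 734184632222154704090370027645633600 + 673002579536975145416172525341830800 + 621233150341823211153390023392459200 + 576859353888835838928147878864426400 + 538402063629580116332938020273464640 + 504751934652731359062129394006373100 + 475060644379041279117298253182468800 + 448668386357983430277448350227887200 + 425054260760194828683898437057998400 + 403801547722185087249703515205098480 + 384572902592557225952098585909617600 + 367092316111077352045185013822816800 + 351131780627987032391046534960955200 + 336501289768487572708086262670915400 + 323041238177748069799762812164078784 + 310616575170911605576695011696229600 + 299112257571988953518298900151924800 + 288429676944417919464073939432213200 + 278483826015300060172209320831102400 + 269201031814790058166469010136732320 + 260517127562700056290131300132321600 + 252375967326365679531064697003186550 + 244728210740718234696790009215211200 + 237530322189520639558649126591234400 + 230743741555534335571259151545770560 + 224334193178991715138724175113943600 + 218271106876856803918758656867620800 + 212527130380097414341949218528999200 + 207077716780607737051130007797486400 + 201900773861092543624851757602549240 + 196976364742529310853513909856145600 + 192286451296278612976049292954808800 + 187814673359155854534745821025627200 + 183546158055538676022592506911408400 + 179467354543193372110979340091154880 + 175565890313993516195523267480477600 + 171830445839227696702001495831956800 + 168250644884243786354043131335457700 + 164816958253953096836613679675550400 + 161520619088874034899881406082039392 + 158353548126347093039099417727489600 + 155308287585455802788347505848114800 + 152377942536673617830076798190603200 + 149556128785994476759149450075962400 + 146836926444430940818074005529126720 + 144214838472208959732036969716106600 + 141684753586731609561299479019332800 + 139241913007650030086104660415551200 + 136881880583791554999899496679694400 + 134600515907395029083234505068366160 + 132393950072847569590066726296753600 + 130258563781350028145065650066160800 + 128190967530852408650699528636539200 + 126187983663182839765532348501593275 + 124246630068364642230678004678491840 + 122364105370359117348395004607605600 + 120537775439458234999911497076148800 + 118765161094760319779324563295617200 + 117043926875995677463682178320318400 + 115371870777767167785629575772885280 + 113746914851319742887240426818337600 + 112167096589495857569362087556971800 + 110630561019776736232795483617835200 + 109135553438428401959379328433810400 + 107680412725916023266587604054692928 + 106263565190048707170974609264499600 + 104883518888879243441481432520804800 + 103538858390303868525565003898743200 + 102228239929667110696127472203822400 + 100950386930546271812425878801274620 + 99704085857329651172766300050641600 + 98488182371264655426756954928072800 + 97301577764381948734868316916891200 + 96143225648139306488024646477404400 + 95012128875808255823459650636493760 = 40588013560929707575249126851977331109, so H_85 = 40588013560929707575249126851977331109/8076030954443701744994070304101969600; reducing by gcd(40588013560929707575249126851977331109, 8076030954443701744994070304101969600) = 11 gives 3689819414629973415931738804725211919/734184632222154704090370027645633600 ≈ 5.02574. (The PNT-adjacent estimate ln(85) + γ ≈ 5.01987 matches within O(1/n).)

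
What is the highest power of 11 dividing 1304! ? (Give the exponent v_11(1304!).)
v_11(1304!) = 128

Legendre's formula: v_p(n!) = Σ_{k ≥ 1} ⌊n / p^k⌋. For p = 11, n = 1304, the terms are:
  ⌊1304/11^1⌋ = ⌊1304/11⌋ = 118
  ⌊1304/11^2⌋ = ⌊1304/121⌋ = 10
(the next term ⌊1304/11^3⌋ = 0, terminating the sum). Summing: v_11(1304!) = 118 + 10 = 128.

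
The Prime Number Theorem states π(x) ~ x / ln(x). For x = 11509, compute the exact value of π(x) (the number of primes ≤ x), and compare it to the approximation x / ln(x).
π(11509) = 1388;  x/ln(x) ≈ 1230.79;  relative error ≈ 11.33%.

Directly count primes up to 11509: π(11509) = 1388. The PNT approximation gives 11509/ln(11509) ≈ 11509/9.35088 ≈ 1230.79. Relative error (π(x) − x/ln(x)) / π(x) ≈ 11.33%; the approximation is known to undercount slightly (Li(x) is a better estimate).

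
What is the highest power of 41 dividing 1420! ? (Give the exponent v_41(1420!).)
v_41(1420!) = 34

Legendre's formula: v_p(n!) = Σ_{k ≥ 1} ⌊n / p^k⌋. For p = 41, n = 1420, the terms are:
  ⌊1420/41^1⌋ = ⌊1420/41⌋ = 34
(the next term ⌊1420/41^2⌋ = 0, terminating the sum). Summing: v_41(1420!) = 34 = 34.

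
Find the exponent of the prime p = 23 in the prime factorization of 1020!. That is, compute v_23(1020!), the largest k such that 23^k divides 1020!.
v_23(1020!) = 45

Legendre's formula: v_p(n!) = Σ_{k ≥ 1} ⌊n / p^k⌋. For p = 23, n = 1020, the terms are:
  ⌊1020/23^1⌋ = ⌊1020/23⌋ = 44
  ⌊1020/23^2⌋ = ⌊1020/529⌋ = 1
(the next term ⌊1020/23^3⌋ = 0, terminating the sum). Summing: v_23(1020!) = 44 + 1 = 45.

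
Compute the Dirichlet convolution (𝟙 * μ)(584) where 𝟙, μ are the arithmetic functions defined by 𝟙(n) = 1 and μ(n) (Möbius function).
(𝟙 * μ)(584) = 0

Divisors of 584: [1, 2, 4, 8, 73, 146, 292, 584]. For each d | 584:
  d = 1: 𝟙(1) · μ(584/1) = 1 · 0 = 0
  d = 2: 𝟙(2) · μ(584/2) = 1 · 0 = 0
  d = 4: 𝟙(4) · μ(584/4) = 1 · 1 = 1
  d = 8: 𝟙(8) · μ(584/8) = 1 · -1 = -1
  d = 73: 𝟙(73) · μ(584/73) = 1 · 0 = 0
  d = 146: 𝟙(146) · μ(584/146) = 1 · 0 = 0
  d = 292: 𝟙(292) · μ(584/292) = 1 · -1 = -1
  d = 584: 𝟙(584) · μ(584/584) = 1 · 1 = 1
Summing: (𝟙 * μ)(584) = 0 + 0 + 1 + -1 + 0 + 0 + -1 + 1 = 0.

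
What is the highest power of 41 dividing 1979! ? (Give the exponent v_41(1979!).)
v_41(1979!) = 49

Legendre's formula: v_p(n!) = Σ_{k ≥ 1} ⌊n / p^k⌋. For p = 41, n = 1979, the terms are:
  ⌊1979/41^1⌋ = ⌊1979/41⌋ = 48
  ⌊1979/41^2⌋ = ⌊1979/1681⌋ = 1
(the next term ⌊1979/41^3⌋ = 0, terminating the sum). Summing: v_41(1979!) = 48 + 1 = 49.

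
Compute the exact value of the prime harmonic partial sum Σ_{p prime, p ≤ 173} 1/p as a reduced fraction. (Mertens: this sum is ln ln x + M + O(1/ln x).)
Σ 1/p = 319420215161551700804173656907103406301944826032199624513259054823197/166589903787325219380851695350896256250980509594874862046961683989710

π(173) = 40, so the primes ≤ 173 are [2, 3, 5, 7, 11, 13, 17, 19, 23, 29, 31, 37, 41, 43, 47, 53, 59, 61, 67, 71, 73, 79, 83, 89, 97, 101, 103, 107, 109, 113, 127, 131, 137, 139, 149, 151, 157, 163, 167, 173]. Summing 1/p over these primes: 319420215161551700804173656907103406301944826032199624513259054823197/166589903787325219380851695350896256250980509594874862046961683989710 ≈ 1.9174. Mertens estimate ln ln(173) + 0.2615 ≈ 1.9011.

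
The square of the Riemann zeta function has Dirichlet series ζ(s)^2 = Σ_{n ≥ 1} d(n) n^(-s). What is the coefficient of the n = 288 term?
d(288) = 18

ζ(s)^2 = (Σ 1/m^s)(Σ 1/k^s). The coefficient of 1/n^s in the product is the number of ordered pairs (m, k) with mk = n, which equals d(n). For n = 288, divisors are [1, 2, 3, 4, 6, 8, 9, 12, 16, 18, 24, 32, 36, 48, 72, 96, 144, 288], so d(288) = 18.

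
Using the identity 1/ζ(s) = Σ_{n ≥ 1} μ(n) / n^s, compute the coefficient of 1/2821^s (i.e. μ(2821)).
μ(2821) = -1

Factor n = 2821 = 7 · 13 · 31. μ(n) = 0 if any exponent ≥ 2 (not squarefree); otherwise μ(n) = (−1)^{ω(n)} where ω(n) is the number of distinct prime factors. Applying: μ(2821) = -1.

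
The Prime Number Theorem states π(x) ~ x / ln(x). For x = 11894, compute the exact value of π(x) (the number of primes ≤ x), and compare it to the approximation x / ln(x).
π(11894) = 1424;  x/ln(x) ≈ 1267.51;  relative error ≈ 10.99%.

Directly count primes up to 11894: π(11894) = 1424. The PNT approximation gives 11894/ln(11894) ≈ 11894/9.38379 ≈ 1267.51. Relative error (π(x) − x/ln(x)) / π(x) ≈ 10.99%; the approximation is known to undercount slightly (Li(x) is a better estimate).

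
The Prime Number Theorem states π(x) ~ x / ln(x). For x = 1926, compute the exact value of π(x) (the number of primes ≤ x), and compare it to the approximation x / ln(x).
π(1926) = 293;  x/ln(x) ≈ 254.65;  relative error ≈ 13.09%.

Directly count primes up to 1926: π(1926) = 293. The PNT approximation gives 1926/ln(1926) ≈ 1926/7.56320 ≈ 254.65. Relative error (π(x) − x/ln(x)) / π(x) ≈ 13.09%; the approximation is known to undercount slightly (Li(x) is a better estimate).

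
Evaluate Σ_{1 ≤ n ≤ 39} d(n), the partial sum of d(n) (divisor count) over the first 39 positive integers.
Σ_{n ≤ 39} d(n) = 150

Compute d(n) for each 1 ≤ n ≤ 39: d(1) = 1, d(2) = 2, d(3) = 2, d(4) = 3, d(5) = 2, d(6) = 4, d(7) = 2, d(8) = 4, d(9) = 3, d(10) = 4, d(11) = 2, d(12) = 6, d(13) = 2, d(14) = 4, d(15) = 4, d(16) = 5, d(17) = 2, d(18) = 6, d(19) = 2, d(20) = 6, d(21) = 4, d(22) = 4, d(23) = 2, d(24) = 8, d(25) = 3, d(26) = 4, d(27) = 4, d(28) = 6, d(29) = 2, d(30) = 8, d(31) = 2, d(32) = 6, d(33) = 4, d(34) = 4, d(35) = 4, d(36) = 9, d(37) = 2, d(38) = 4, d(39) = 4. Summing all 39 values: 150. (Dirichlet's divisor formula: Σ_{n ≤ x} d(n) = x ln(x) + (2γ − 1) x + O(√x). For x = 39, the asymptotic estimate is ≈ 148.90.)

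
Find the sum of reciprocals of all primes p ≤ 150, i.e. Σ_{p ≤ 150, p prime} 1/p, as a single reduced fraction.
Σ 1/p = 2815015614437565820654021455954100101477639621972021569177/1492182350939279320058875736615841068547583863326864530410

π(150) = 35, so the primes ≤ 150 are [2, 3, 5, 7, 11, 13, 17, 19, 23, 29, 31, 37, 41, 43, 47, 53, 59, 61, 67, 71, 73, 79, 83, 89, 97, 101, 103, 107, 109, 113, 127, 131, 137, 139, 149]. Summing 1/p over these primes: 2815015614437565820654021455954100101477639621972021569177/1492182350939279320058875736615841068547583863326864530410 ≈ 1.8865. Mertens estimate ln ln(150) + 0.2615 ≈ 1.8731.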